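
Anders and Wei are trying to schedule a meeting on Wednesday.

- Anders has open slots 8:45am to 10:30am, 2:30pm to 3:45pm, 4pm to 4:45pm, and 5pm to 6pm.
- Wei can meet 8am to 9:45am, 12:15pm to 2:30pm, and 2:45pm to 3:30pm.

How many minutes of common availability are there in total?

Anders ∩ Wei: 08:45–09:45, 14:45–15:30.
Total common minutes: 60 + 45 = 105.

105 minutes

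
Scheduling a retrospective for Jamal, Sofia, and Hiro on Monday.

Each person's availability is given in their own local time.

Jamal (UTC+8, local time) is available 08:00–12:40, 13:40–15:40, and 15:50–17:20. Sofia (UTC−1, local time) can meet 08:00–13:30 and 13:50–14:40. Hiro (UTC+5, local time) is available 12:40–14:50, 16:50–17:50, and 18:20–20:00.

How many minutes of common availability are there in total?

Jamal → UTC: 00:00–04:40, 05:40–07:40, 07:50–09:20.
Sofia → UTC: 09:00–14:30, 14:50–15:40.
Hiro → UTC: 07:40–09:50, 11:50–12:50, 13:20–15:00.
Jamal ∩ Sofia: 09:00–09:20.
Jamal ∩ Sofia ∩ Hiro: 09:00–09:20.
Total common minutes: 20.

20 minutes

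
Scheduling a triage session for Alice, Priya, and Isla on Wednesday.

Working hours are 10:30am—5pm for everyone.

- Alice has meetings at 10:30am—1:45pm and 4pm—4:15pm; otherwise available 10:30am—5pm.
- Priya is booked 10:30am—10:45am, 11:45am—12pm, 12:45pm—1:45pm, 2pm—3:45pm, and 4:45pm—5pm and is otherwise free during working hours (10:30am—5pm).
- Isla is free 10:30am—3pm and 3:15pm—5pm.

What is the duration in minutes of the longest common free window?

Alice free within 10:30–17:00: 13:45–16:00, 16:15–17:00.
Priya free within 10:30–17:00: 10:45–11:45, 12:00–12:45, 13:45–14:00, 15:45–16:45.
Alice ∩ Priya: 13:45–14:00, 15:45–16:00, 16:15–16:45.
Alice ∩ Priya ∩ Isla: 13:45–14:00, 15:45–16:00, 16:15–16:45.
Common window lengths: 15, 15, 30 min; longest is 30.

30 minutes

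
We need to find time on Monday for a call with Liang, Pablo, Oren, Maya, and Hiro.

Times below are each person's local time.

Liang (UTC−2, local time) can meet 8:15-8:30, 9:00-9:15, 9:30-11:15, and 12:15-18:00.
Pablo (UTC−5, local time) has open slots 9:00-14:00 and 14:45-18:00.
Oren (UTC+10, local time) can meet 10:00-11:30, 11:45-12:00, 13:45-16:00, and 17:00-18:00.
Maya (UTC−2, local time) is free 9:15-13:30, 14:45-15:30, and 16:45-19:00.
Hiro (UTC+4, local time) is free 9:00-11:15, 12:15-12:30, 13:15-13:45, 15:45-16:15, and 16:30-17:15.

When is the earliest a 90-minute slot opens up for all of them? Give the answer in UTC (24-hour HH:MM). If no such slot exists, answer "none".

none

Liang → UTC: 10:15–10:30, 11:00–11:15, 11:30–13:15, 14:15–20:00.
Pablo → UTC: 14:00–19:00, 19:45–23:00.
Oren → UTC: 00:00–01:30, 01:45–02:00, 03:45–06:00, 07:00–08:00.
Maya → UTC: 11:15–15:30, 16:45–17:30, 18:45–21:00.
Hiro → UTC: 05:00–07:15, 08:15–08:30, 09:15–09:45, 11:45–12:15, 12:30–13:15.
Liang ∩ Pablo: 14:15–19:00, 19:45–20:00.
Liang ∩ Pablo ∩ Oren: (none).
Liang ∩ Pablo ∩ Oren ∩ Maya: (none).
Liang ∩ Pablo ∩ Oren ∩ Maya ∩ Hiro: (none).
Windows ≥ 90 min: (none).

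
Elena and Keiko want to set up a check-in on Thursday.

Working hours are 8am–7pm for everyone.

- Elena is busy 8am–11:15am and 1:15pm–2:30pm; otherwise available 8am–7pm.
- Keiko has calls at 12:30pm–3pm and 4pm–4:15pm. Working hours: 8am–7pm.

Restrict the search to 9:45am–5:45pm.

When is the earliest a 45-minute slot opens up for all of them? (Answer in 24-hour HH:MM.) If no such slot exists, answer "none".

11:15

Elena free within 08:00–19:00: 11:15–13:15, 14:30–19:00.
Keiko free within 08:00–19:00: 08:00–12:30, 15:00–16:00, 16:15–19:00.
Elena ∩ Keiko: 11:15–12:30, 15:00–16:00, 16:15–19:00.
Restricted to 09:45–17:45: 11:15–12:30, 15:00–16:00, 16:15–17:45.
Windows ≥ 45 min: 11:15–12:30, 15:00–16:00, 16:15–17:45.
Earliest such window starts at 11:15.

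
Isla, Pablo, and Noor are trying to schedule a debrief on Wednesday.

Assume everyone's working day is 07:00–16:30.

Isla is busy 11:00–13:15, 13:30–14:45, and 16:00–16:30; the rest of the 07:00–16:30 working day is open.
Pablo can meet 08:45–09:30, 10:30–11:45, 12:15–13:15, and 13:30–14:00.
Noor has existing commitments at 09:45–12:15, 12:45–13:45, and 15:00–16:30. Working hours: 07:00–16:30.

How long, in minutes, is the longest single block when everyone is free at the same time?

Isla free within 07:00–16:30: 07:00–11:00, 13:15–13:30, 14:45–16:00.
Noor free within 07:00–16:30: 07:00–09:45, 12:15–12:45, 13:45–15:00.
Isla ∩ Pablo: 08:45–09:30, 10:30–11:00.
Isla ∩ Pablo ∩ Noor: 08:45–09:30.
Single common window of 45 minutes.

45 minutes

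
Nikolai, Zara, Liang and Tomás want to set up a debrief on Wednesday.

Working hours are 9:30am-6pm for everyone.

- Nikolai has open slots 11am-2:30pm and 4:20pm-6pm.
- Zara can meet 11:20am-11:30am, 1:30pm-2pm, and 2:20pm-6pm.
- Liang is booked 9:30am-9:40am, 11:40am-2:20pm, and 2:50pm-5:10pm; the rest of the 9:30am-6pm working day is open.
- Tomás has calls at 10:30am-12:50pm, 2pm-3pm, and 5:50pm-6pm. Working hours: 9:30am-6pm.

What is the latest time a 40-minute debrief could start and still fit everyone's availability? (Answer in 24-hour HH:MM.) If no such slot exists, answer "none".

17:10

Liang free within 09:30–18:00: 09:40–11:40, 14:20–14:50, 17:10–18:00.
Tomás free within 09:30–18:00: 09:30–10:30, 12:50–14:00, 15:00–17:50.
Nikolai ∩ Zara: 11:20–11:30, 13:30–14:00, 14:20–14:30, 16:20–18:00.
Nikolai ∩ Zara ∩ Liang: 11:20–11:30, 14:20–14:30, 17:10–18:00.
Nikolai ∩ Zara ∩ Liang ∩ Tomás: 17:10–17:50.
Windows ≥ 40 min: 17:10–17:50.
Latest start in the last window 17:10–17:50 is 17:50 − 40 min = 17:10.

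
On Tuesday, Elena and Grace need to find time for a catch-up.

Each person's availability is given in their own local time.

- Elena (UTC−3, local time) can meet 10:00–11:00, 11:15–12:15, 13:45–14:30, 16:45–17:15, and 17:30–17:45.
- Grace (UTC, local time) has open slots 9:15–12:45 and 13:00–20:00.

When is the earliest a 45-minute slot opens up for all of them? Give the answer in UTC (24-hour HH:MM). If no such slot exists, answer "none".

Elena → UTC: 13:00–14:00, 14:15–15:15, 16:45–17:30, 19:45–20:15, 20:30–20:45.
Grace → UTC: 09:15–12:45, 13:00–20:00.
Elena ∩ Grace: 13:00–14:00, 14:15–15:15, 16:45–17:30, 19:45–20:00.
Windows ≥ 45 min: 13:00–14:00, 14:15–15:15, 16:45–17:30.
Earliest such window starts at 13:00.

13:00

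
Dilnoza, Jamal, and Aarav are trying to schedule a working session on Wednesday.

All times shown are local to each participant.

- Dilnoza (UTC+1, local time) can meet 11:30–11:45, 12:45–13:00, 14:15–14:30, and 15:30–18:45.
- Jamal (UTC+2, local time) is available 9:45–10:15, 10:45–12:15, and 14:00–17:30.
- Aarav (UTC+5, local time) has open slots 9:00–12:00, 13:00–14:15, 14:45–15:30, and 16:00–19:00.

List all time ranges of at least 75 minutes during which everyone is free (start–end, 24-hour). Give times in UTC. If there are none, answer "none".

Dilnoza → UTC: 10:30–10:45, 11:45–12:00, 13:15–13:30, 14:30–17:45.
Jamal → UTC: 07:45–08:15, 08:45–10:15, 12:00–15:30.
Aarav → UTC: 04:00–07:00, 08:00–09:15, 09:45–10:30, 11:00–14:00.
Dilnoza ∩ Jamal: 13:15–13:30, 14:30–15:30.
Dilnoza ∩ Jamal ∩ Aarav: 13:15–13:30.
Windows ≥ 75 min: (none).

none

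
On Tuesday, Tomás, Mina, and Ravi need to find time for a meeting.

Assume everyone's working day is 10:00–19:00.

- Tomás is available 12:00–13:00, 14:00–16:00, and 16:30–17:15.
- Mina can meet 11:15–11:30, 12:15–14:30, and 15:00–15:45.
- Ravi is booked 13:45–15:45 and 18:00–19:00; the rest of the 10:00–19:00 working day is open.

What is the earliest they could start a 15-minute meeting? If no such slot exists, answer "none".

Ravi free within 10:00–19:00: 10:00–13:45, 15:45–18:00.
Tomás ∩ Mina: 12:15–13:00, 14:00–14:30, 15:00–15:45.
Tomás ∩ Mina ∩ Ravi: 12:15–13:00.
Windows ≥ 15 min: 12:15–13:00.
Earliest such window starts at 12:15.

12:15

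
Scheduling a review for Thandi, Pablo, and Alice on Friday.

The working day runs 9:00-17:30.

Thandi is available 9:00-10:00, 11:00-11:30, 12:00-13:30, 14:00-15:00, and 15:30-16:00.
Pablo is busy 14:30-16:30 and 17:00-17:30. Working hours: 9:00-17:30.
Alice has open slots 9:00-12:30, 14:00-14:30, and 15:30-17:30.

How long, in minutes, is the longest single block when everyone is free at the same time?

60 minutes

Pablo free within 09:00–17:30: 09:00–14:30, 16:30–17:00.
Thandi ∩ Pablo: 09:00–10:00, 11:00–11:30, 12:00–13:30, 14:00–14:30.
Thandi ∩ Pablo ∩ Alice: 09:00–10:00, 11:00–11:30, 12:00–12:30, 14:00–14:30.
Common window lengths: 60, 30, 30, 30 min; longest is 60.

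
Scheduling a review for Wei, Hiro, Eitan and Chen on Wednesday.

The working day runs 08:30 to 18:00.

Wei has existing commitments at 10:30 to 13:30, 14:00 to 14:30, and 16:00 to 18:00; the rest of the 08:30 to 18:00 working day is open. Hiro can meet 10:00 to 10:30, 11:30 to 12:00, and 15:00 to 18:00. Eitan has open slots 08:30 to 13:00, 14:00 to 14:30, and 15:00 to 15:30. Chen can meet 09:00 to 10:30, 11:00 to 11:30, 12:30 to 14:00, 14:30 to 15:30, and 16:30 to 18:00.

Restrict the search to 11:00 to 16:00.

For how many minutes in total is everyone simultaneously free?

Wei free within 08:30–18:00: 08:30–10:30, 13:30–14:00, 14:30–16:00.
Wei ∩ Hiro: 10:00–10:30, 15:00–16:00.
Wei ∩ Hiro ∩ Eitan: 10:00–10:30, 15:00–15:30.
Wei ∩ Hiro ∩ Eitan ∩ Chen: 10:00–10:30, 15:00–15:30.
Restricted to 11:00–16:00: 15:00–15:30.
Total common minutes: 30.

30 minutes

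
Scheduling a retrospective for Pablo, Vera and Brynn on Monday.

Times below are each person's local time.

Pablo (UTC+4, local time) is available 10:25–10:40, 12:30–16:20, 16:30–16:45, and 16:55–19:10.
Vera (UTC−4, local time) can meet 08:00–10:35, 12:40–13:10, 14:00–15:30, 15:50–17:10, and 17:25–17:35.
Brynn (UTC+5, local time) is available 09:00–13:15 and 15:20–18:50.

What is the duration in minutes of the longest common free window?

55 minutes

Pablo → UTC: 06:25–06:40, 08:30–12:20, 12:30–12:45, 12:55–15:10.
Vera → UTC: 12:00–14:35, 16:40–17:10, 18:00–19:30, 19:50–21:10, 21:25–21:35.
Brynn → UTC: 04:00–08:15, 10:20–13:50.
Pablo ∩ Vera: 12:00–12:20, 12:30–12:45, 12:55–14:35.
Pablo ∩ Vera ∩ Brynn: 12:00–12:20, 12:30–12:45, 12:55–13:50.
Common window lengths: 20, 15, 55 min; longest is 55.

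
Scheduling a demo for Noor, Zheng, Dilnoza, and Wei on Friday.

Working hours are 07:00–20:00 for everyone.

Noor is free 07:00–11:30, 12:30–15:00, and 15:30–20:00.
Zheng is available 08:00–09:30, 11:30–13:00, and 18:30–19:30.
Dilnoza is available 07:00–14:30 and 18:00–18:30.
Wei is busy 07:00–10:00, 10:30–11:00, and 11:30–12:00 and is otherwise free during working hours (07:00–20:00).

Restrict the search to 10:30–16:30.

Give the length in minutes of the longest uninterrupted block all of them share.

Wei free within 07:00–20:00: 10:00–10:30, 11:00–11:30, 12:00–20:00.
Noor ∩ Zheng: 08:00–09:30, 12:30–13:00, 18:30–19:30.
Noor ∩ Zheng ∩ Dilnoza: 08:00–09:30, 12:30–13:00.
Noor ∩ Zheng ∩ Dilnoza ∩ Wei: 12:30–13:00.
Restricted to 10:30–16:30: 12:30–13:00.
Single common window of 30 minutes.

30 minutes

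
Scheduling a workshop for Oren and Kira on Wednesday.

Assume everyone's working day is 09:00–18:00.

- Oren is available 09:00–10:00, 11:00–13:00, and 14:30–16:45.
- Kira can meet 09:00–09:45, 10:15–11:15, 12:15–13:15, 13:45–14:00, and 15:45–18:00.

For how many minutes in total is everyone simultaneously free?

Oren ∩ Kira: 09:00–09:45, 11:00–11:15, 12:15–13:00, 15:45–16:45.
Total common minutes: 45 + 15 + 45 + 60 = 165.

165 minutes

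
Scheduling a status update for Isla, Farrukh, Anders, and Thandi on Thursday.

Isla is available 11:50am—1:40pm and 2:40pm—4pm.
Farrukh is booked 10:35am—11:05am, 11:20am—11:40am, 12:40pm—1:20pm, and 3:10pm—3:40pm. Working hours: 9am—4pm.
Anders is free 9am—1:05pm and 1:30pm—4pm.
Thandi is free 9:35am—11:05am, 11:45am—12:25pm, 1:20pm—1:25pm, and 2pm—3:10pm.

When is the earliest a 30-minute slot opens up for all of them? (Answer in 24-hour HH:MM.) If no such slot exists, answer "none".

Farrukh free within 09:00–16:00: 09:00–10:35, 11:05–11:20, 11:40–12:40, 13:20–15:10, 15:40–16:00.
Isla ∩ Farrukh: 11:50–12:40, 13:20–13:40, 14:40–15:10, 15:40–16:00.
Isla ∩ Farrukh ∩ Anders: 11:50–12:40, 13:30–13:40, 14:40–15:10, 15:40–16:00.
Isla ∩ Farrukh ∩ Anders ∩ Thandi: 11:50–12:25, 14:40–15:10.
Windows ≥ 30 min: 11:50–12:25, 14:40–15:10.
Earliest such window starts at 11:50.

11:50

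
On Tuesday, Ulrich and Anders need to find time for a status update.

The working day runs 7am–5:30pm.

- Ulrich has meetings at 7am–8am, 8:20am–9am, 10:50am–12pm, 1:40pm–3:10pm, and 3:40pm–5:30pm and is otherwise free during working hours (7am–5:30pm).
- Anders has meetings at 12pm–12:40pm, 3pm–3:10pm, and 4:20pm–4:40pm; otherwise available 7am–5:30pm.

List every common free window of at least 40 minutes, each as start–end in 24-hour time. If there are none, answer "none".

09:00–10:50, 12:40–13:40

Ulrich free within 07:00–17:30: 08:00–08:20, 09:00–10:50, 12:00–13:40, 15:10–15:40.
Anders free within 07:00–17:30: 07:00–12:00, 12:40–15:00, 15:10–16:20, 16:40–17:30.
Ulrich ∩ Anders: 08:00–08:20, 09:00–10:50, 12:40–13:40, 15:10–15:40.
Windows ≥ 40 min: 09:00–10:50, 12:40–13:40.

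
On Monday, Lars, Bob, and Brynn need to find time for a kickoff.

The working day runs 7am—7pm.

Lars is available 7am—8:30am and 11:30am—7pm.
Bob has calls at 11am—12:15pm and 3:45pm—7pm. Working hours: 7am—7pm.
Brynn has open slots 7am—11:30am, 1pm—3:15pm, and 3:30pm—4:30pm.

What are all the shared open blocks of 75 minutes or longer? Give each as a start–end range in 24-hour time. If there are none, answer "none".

Bob free within 07:00–19:00: 07:00–11:00, 12:15–15:45.
Lars ∩ Bob: 07:00–08:30, 12:15–15:45.
Lars ∩ Bob ∩ Brynn: 07:00–08:30, 13:00–15:15, 15:30–15:45.
Windows ≥ 75 min: 07:00–08:30, 13:00–15:15.

07:00–08:30, 13:00–15:15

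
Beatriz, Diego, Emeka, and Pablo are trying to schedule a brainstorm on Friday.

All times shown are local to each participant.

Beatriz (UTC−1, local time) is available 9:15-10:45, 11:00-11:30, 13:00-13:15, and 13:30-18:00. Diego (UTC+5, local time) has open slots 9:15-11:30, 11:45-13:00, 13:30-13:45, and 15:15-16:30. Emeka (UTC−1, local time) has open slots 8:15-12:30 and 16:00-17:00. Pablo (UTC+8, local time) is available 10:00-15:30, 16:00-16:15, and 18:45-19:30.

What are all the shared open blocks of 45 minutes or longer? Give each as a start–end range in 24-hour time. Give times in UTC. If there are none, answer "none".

10:45–11:30

Beatriz → UTC: 10:15–11:45, 12:00–12:30, 14:00–14:15, 14:30–19:00.
Diego → UTC: 04:15–06:30, 06:45–08:00, 08:30–08:45, 10:15–11:30.
Emeka → UTC: 09:15–13:30, 17:00–18:00.
Pablo → UTC: 02:00–07:30, 08:00–08:15, 10:45–11:30.
Beatriz ∩ Diego: 10:15–11:30.
Beatriz ∩ Diego ∩ Emeka: 10:15–11:30.
Beatriz ∩ Diego ∩ Emeka ∩ Pablo: 10:45–11:30.
Windows ≥ 45 min: 10:45–11:30.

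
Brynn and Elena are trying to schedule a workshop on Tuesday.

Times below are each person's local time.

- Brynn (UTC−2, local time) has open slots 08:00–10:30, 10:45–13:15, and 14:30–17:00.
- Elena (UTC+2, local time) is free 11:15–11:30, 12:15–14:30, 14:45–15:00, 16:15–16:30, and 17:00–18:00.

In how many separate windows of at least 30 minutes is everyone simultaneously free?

1

Brynn → UTC: 10:00–12:30, 12:45–15:15, 16:30–19:00.
Elena → UTC: 09:15–09:30, 10:15–12:30, 12:45–13:00, 14:15–14:30, 15:00–16:00.
Brynn ∩ Elena: 10:15–12:30, 12:45–13:00, 14:15–14:30, 15:00–15:15.
Windows ≥ 30 min: 10:15–12:30.
That's 1 window.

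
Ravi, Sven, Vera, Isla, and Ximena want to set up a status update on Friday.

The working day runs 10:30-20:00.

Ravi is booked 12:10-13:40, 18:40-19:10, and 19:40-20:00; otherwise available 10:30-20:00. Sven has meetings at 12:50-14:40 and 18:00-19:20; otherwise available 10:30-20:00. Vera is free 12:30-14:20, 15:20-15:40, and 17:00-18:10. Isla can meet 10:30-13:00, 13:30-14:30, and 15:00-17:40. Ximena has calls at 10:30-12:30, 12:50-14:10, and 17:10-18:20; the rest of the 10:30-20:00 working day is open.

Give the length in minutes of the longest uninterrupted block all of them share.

20 minutes

Ravi free within 10:30–20:00: 10:30–12:10, 13:40–18:40, 19:10–19:40.
Sven free within 10:30–20:00: 10:30–12:50, 14:40–18:00, 19:20–20:00.
Ximena free within 10:30–20:00: 12:30–12:50, 14:10–17:10, 18:20–20:00.
Ravi ∩ Sven: 10:30–12:10, 14:40–18:00, 19:20–19:40.
Ravi ∩ Sven ∩ Vera: 15:20–15:40, 17:00–18:00.
Ravi ∩ Sven ∩ Vera ∩ Isla: 15:20–15:40, 17:00–17:40.
Ravi ∩ Sven ∩ Vera ∩ Isla ∩ Ximena: 15:20–15:40, 17:00–17:10.
Common window lengths: 20, 10 min; longest is 20.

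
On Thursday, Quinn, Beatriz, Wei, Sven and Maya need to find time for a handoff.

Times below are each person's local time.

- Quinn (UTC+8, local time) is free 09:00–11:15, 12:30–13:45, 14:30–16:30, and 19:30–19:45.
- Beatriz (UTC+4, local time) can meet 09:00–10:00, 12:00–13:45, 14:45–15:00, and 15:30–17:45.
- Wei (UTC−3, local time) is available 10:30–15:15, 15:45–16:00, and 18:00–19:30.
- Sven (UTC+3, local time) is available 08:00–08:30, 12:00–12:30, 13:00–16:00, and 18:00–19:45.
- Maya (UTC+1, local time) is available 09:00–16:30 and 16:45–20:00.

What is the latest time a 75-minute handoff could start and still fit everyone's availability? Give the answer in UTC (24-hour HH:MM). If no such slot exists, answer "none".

Quinn → UTC: 01:00–03:15, 04:30–05:45, 06:30–08:30, 11:30–11:45.
Beatriz → UTC: 05:00–06:00, 08:00–09:45, 10:45–11:00, 11:30–13:45.
Wei → UTC: 13:30–18:15, 18:45–19:00, 21:00–22:30.
Sven → UTC: 05:00–05:30, 09:00–09:30, 10:00–13:00, 15:00–16:45.
Maya → UTC: 08:00–15:30, 15:45–19:00.
Quinn ∩ Beatriz: 05:00–05:45, 08:00–08:30, 11:30–11:45.
Quinn ∩ Beatriz ∩ Wei: (none).
Quinn ∩ Beatriz ∩ Wei ∩ Sven: (none).
Quinn ∩ Beatriz ∩ Wei ∩ Sven ∩ Maya: (none).
Windows ≥ 75 min: (none).

none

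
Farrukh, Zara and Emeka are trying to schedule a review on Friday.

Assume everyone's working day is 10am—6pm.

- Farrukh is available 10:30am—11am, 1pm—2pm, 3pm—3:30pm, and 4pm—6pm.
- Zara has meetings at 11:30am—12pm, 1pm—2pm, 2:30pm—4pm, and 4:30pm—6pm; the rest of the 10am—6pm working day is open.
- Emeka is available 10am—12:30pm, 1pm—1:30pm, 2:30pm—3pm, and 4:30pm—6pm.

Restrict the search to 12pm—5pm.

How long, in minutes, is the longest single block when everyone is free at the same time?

0 minutes

Zara free within 10:00–18:00: 10:00–11:30, 12:00–13:00, 14:00–14:30, 16:00–16:30.
Farrukh ∩ Zara: 10:30–11:00, 16:00–16:30.
Farrukh ∩ Zara ∩ Emeka: 10:30–11:00.
Restricted to 12:00–17:00: (none).
No common window.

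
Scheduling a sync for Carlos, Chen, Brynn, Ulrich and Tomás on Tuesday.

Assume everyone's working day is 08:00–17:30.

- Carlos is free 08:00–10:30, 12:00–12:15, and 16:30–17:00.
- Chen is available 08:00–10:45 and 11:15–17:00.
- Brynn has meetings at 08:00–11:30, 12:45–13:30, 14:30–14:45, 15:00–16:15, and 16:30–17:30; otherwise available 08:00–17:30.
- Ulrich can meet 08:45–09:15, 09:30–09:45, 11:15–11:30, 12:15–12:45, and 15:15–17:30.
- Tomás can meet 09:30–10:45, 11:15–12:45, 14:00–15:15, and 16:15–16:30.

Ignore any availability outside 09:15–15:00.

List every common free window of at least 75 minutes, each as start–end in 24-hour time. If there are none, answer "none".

Brynn free within 08:00–17:30: 11:30–12:45, 13:30–14:30, 14:45–15:00, 16:15–16:30.
Carlos ∩ Chen: 08:00–10:30, 12:00–12:15, 16:30–17:00.
Carlos ∩ Chen ∩ Brynn: 12:00–12:15.
Carlos ∩ Chen ∩ Brynn ∩ Ulrich: (none).
Carlos ∩ Chen ∩ Brynn ∩ Ulrich ∩ Tomás: (none).
Restricted to 09:15–15:00: (none).
Windows ≥ 75 min: (none).

none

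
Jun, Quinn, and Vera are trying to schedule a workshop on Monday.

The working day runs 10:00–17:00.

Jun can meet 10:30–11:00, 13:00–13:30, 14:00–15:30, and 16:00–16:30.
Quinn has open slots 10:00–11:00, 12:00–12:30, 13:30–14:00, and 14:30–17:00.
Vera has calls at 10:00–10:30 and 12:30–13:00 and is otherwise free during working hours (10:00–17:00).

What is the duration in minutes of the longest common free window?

Vera free within 10:00–17:00: 10:30–12:30, 13:00–17:00.
Jun ∩ Quinn: 10:30–11:00, 14:30–15:30, 16:00–16:30.
Jun ∩ Quinn ∩ Vera: 10:30–11:00, 14:30–15:30, 16:00–16:30.
Common window lengths: 30, 60, 30 min; longest is 60.

60 minutes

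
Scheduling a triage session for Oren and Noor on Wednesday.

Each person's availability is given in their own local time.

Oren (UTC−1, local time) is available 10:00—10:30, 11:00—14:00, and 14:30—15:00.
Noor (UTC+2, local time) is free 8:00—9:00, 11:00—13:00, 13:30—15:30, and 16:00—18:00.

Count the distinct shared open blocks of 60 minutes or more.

2

Oren → UTC: 11:00–11:30, 12:00–15:00, 15:30–16:00.
Noor → UTC: 06:00–07:00, 09:00–11:00, 11:30–13:30, 14:00–16:00.
Oren ∩ Noor: 12:00–13:30, 14:00–15:00, 15:30–16:00.
Windows ≥ 60 min: 12:00–13:30, 14:00–15:00.
That's 2 windows.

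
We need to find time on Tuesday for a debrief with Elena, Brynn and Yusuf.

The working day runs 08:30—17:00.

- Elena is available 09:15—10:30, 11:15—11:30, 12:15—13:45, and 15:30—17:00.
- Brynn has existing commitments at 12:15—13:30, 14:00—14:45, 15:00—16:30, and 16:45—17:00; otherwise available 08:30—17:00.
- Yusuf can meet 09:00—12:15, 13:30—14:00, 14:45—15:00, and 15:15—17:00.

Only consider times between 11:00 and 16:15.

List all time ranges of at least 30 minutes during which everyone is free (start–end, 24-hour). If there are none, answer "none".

Brynn free within 08:30–17:00: 08:30–12:15, 13:30–14:00, 14:45–15:00, 16:30–16:45.
Elena ∩ Brynn: 09:15–10:30, 11:15–11:30, 13:30–13:45, 16:30–16:45.
Elena ∩ Brynn ∩ Yusuf: 09:15–10:30, 11:15–11:30, 13:30–13:45, 16:30–16:45.
Restricted to 11:00–16:15: 11:15–11:30, 13:30–13:45.
Windows ≥ 30 min: (none).

none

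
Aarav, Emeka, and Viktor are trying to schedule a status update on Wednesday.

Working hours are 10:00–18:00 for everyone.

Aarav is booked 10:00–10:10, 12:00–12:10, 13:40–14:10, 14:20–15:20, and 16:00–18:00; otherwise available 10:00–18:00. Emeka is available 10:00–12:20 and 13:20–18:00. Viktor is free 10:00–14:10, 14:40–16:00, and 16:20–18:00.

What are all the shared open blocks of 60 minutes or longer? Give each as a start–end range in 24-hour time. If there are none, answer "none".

Aarav free within 10:00–18:00: 10:10–12:00, 12:10–13:40, 14:10–14:20, 15:20–16:00.
Aarav ∩ Emeka: 10:10–12:00, 12:10–12:20, 13:20–13:40, 14:10–14:20, 15:20–16:00.
Aarav ∩ Emeka ∩ Viktor: 10:10–12:00, 12:10–12:20, 13:20–13:40, 15:20–16:00.
Windows ≥ 60 min: 10:10–12:00.

10:10–12:00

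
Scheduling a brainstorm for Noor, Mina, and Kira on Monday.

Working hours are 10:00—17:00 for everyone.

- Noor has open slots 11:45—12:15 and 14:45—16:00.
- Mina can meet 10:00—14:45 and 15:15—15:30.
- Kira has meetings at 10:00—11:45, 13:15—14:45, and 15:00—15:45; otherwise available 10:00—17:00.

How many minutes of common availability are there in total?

Kira free within 10:00–17:00: 11:45–13:15, 14:45–15:00, 15:45–17:00.
Noor ∩ Mina: 11:45–12:15, 15:15–15:30.
Noor ∩ Mina ∩ Kira: 11:45–12:15.
Total common minutes: 30.

30 minutes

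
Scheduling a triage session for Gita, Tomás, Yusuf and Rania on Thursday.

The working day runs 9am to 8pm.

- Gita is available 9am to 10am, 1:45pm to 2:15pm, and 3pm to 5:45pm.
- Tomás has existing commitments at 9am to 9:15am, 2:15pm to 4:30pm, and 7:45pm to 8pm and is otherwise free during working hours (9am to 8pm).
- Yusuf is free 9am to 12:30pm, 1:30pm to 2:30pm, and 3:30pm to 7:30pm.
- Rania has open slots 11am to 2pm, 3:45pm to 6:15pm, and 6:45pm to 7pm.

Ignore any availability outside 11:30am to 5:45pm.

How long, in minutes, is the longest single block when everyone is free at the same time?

Tomás free within 09:00–20:00: 09:15–14:15, 16:30–19:45.
Gita ∩ Tomás: 09:15–10:00, 13:45–14:15, 16:30–17:45.
Gita ∩ Tomás ∩ Yusuf: 09:15–10:00, 13:45–14:15, 16:30–17:45.
Gita ∩ Tomás ∩ Yusuf ∩ Rania: 13:45–14:00, 16:30–17:45.
Restricted to 11:30–17:45: 13:45–14:00, 16:30–17:45.
Common window lengths: 15, 75 min; longest is 75.

75 minutes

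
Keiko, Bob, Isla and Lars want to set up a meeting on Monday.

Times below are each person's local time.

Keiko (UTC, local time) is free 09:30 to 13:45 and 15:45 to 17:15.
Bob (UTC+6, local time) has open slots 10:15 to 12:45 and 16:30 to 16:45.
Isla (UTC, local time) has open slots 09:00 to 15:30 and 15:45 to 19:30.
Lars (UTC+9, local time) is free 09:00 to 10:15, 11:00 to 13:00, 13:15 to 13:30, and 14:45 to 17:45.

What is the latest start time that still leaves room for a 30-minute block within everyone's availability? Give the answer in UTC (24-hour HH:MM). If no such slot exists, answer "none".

Keiko → UTC: 09:30–13:45, 15:45–17:15.
Bob → UTC: 04:15–06:45, 10:30–10:45.
Isla → UTC: 09:00–15:30, 15:45–19:30.
Lars → UTC: 00:00–01:15, 02:00–04:00, 04:15–04:30, 05:45–08:45.
Keiko ∩ Bob: 10:30–10:45.
Keiko ∩ Bob ∩ Isla: 10:30–10:45.
Keiko ∩ Bob ∩ Isla ∩ Lars: (none).
Windows ≥ 30 min: (none).

none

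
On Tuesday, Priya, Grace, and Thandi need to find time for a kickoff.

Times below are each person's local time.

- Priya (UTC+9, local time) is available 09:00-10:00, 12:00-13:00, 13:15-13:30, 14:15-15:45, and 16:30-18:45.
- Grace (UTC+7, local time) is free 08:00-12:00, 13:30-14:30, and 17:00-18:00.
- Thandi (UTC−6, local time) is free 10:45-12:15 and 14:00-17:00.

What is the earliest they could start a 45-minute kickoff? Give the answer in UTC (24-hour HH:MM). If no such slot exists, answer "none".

none

Priya → UTC: 00:00–01:00, 03:00–04:00, 04:15–04:30, 05:15–06:45, 07:30–09:45.
Grace → UTC: 01:00–05:00, 06:30–07:30, 10:00–11:00.
Thandi → UTC: 16:45–18:15, 20:00–23:00.
Priya ∩ Grace: 03:00–04:00, 04:15–04:30, 06:30–06:45.
Priya ∩ Grace ∩ Thandi: (none).
Windows ≥ 45 min: (none).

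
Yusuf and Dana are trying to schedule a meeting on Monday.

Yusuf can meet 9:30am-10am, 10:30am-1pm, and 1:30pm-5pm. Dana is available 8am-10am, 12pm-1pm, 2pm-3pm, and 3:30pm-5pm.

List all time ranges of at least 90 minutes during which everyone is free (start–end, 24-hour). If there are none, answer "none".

15:30–17:00

Yusuf ∩ Dana: 09:30–10:00, 12:00–13:00, 14:00–15:00, 15:30–17:00.
Windows ≥ 90 min: 15:30–17:00.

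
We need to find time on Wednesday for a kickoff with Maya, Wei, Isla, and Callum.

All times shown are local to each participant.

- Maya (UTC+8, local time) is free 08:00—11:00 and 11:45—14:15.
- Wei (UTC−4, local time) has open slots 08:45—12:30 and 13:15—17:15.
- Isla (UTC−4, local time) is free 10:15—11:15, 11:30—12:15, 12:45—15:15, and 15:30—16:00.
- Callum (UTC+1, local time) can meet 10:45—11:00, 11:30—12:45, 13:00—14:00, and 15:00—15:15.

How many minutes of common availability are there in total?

Maya → UTC: 00:00–03:00, 03:45–06:15.
Wei → UTC: 12:45–16:30, 17:15–21:15.
Isla → UTC: 14:15–15:15, 15:30–16:15, 16:45–19:15, 19:30–20:00.
Callum → UTC: 09:45–10:00, 10:30–11:45, 12:00–13:00, 14:00–14:15.
Maya ∩ Wei: (none).
Maya ∩ Wei ∩ Isla: (none).
Maya ∩ Wei ∩ Isla ∩ Callum: (none).
Total common minutes: 0.

0 minutes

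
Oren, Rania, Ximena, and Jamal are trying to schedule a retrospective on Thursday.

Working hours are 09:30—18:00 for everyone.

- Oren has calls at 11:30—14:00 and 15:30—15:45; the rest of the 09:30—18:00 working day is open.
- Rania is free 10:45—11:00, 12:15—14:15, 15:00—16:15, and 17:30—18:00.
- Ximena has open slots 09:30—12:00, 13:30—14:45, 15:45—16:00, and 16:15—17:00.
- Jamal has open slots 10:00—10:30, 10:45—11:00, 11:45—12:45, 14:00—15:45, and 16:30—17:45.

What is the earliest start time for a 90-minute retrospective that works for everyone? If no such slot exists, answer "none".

Oren free within 09:30–18:00: 09:30–11:30, 14:00–15:30, 15:45–18:00.
Oren ∩ Rania: 10:45–11:00, 14:00–14:15, 15:00–15:30, 15:45–16:15, 17:30–18:00.
Oren ∩ Rania ∩ Ximena: 10:45–11:00, 14:00–14:15, 15:45–16:00.
Oren ∩ Rania ∩ Ximena ∩ Jamal: 10:45–11:00, 14:00–14:15.
Windows ≥ 90 min: (none).

none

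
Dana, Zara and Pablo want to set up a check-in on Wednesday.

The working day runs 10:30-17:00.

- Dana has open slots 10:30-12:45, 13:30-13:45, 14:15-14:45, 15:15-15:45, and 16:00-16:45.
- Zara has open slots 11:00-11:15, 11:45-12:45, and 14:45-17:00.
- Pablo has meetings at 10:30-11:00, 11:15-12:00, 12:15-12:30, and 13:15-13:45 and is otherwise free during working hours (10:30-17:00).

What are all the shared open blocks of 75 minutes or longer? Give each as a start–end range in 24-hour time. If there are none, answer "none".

none

Pablo free within 10:30–17:00: 11:00–11:15, 12:00–12:15, 12:30–13:15, 13:45–17:00.
Dana ∩ Zara: 11:00–11:15, 11:45–12:45, 15:15–15:45, 16:00–16:45.
Dana ∩ Zara ∩ Pablo: 11:00–11:15, 12:00–12:15, 12:30–12:45, 15:15–15:45, 16:00–16:45.
Windows ≥ 75 min: (none).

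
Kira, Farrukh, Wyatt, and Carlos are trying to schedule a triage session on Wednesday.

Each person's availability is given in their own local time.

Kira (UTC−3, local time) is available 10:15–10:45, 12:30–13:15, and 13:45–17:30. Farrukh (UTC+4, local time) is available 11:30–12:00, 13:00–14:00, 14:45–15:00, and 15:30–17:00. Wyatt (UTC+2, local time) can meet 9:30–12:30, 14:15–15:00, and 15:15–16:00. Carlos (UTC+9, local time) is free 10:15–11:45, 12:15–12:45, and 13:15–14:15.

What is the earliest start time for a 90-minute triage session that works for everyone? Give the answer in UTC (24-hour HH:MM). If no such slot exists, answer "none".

none

Kira → UTC: 13:15–13:45, 15:30–16:15, 16:45–20:30.
Farrukh → UTC: 07:30–08:00, 09:00–10:00, 10:45–11:00, 11:30–13:00.
Wyatt → UTC: 07:30–10:30, 12:15–13:00, 13:15–14:00.
Carlos → UTC: 01:15–02:45, 03:15–03:45, 04:15–05:15.
Kira ∩ Farrukh: (none).
Kira ∩ Farrukh ∩ Wyatt: (none).
Kira ∩ Farrukh ∩ Wyatt ∩ Carlos: (none).
Windows ≥ 90 min: (none).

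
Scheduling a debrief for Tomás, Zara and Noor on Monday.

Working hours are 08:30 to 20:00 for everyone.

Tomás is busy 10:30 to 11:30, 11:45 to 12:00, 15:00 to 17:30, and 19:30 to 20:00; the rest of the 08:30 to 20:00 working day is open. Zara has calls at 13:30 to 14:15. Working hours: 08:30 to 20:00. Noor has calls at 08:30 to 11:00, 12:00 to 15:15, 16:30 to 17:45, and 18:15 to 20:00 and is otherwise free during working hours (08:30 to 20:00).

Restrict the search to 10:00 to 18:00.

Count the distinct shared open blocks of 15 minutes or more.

2

Tomás free within 08:30–20:00: 08:30–10:30, 11:30–11:45, 12:00–15:00, 17:30–19:30.
Zara free within 08:30–20:00: 08:30–13:30, 14:15–20:00.
Noor free within 08:30–20:00: 11:00–12:00, 15:15–16:30, 17:45–18:15.
Tomás ∩ Zara: 08:30–10:30, 11:30–11:45, 12:00–13:30, 14:15–15:00, 17:30–19:30.
Tomás ∩ Zara ∩ Noor: 11:30–11:45, 17:45–18:15.
Restricted to 10:00–18:00: 11:30–11:45, 17:45–18:00.
Windows ≥ 15 min: 11:30–11:45, 17:45–18:00.
That's 2 windows.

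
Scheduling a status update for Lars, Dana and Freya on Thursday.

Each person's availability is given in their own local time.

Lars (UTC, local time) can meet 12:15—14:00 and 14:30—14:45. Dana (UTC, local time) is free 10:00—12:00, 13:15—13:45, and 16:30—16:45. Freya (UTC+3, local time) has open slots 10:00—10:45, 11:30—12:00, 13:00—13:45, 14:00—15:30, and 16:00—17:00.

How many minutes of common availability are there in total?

Lars → UTC: 12:15–14:00, 14:30–14:45.
Dana → UTC: 10:00–12:00, 13:15–13:45, 16:30–16:45.
Freya → UTC: 07:00–07:45, 08:30–09:00, 10:00–10:45, 11:00–12:30, 13:00–14:00.
Lars ∩ Dana: 13:15–13:45.
Lars ∩ Dana ∩ Freya: 13:15–13:45.
Total common minutes: 30.

30 minutes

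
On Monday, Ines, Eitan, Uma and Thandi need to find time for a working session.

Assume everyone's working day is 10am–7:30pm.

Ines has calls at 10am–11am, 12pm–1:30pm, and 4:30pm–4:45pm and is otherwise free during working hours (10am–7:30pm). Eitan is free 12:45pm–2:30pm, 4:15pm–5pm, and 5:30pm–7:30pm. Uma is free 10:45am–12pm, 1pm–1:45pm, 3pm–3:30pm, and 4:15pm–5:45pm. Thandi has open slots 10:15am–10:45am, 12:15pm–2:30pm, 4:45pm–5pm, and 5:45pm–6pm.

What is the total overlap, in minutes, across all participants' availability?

Ines free within 10:00–19:30: 11:00–12:00, 13:30–16:30, 16:45–19:30.
Ines ∩ Eitan: 13:30–14:30, 16:15–16:30, 16:45–17:00, 17:30–19:30.
Ines ∩ Eitan ∩ Uma: 13:30–13:45, 16:15–16:30, 16:45–17:00, 17:30–17:45.
Ines ∩ Eitan ∩ Uma ∩ Thandi: 13:30–13:45, 16:45–17:00.
Total common minutes: 15 + 15 = 30.

30 minutes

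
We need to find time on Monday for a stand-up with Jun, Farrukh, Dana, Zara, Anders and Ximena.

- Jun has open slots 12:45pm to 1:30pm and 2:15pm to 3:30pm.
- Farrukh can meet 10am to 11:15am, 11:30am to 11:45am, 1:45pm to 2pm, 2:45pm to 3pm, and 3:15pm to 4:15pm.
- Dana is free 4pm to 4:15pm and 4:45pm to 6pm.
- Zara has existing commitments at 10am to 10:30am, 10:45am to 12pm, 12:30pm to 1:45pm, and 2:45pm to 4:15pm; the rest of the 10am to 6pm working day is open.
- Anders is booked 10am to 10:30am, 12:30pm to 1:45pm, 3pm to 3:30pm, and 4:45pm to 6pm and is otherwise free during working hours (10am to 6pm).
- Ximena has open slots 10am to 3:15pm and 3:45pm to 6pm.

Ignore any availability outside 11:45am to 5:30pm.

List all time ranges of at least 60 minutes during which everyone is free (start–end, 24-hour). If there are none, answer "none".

none

Zara free within 10:00–18:00: 10:30–10:45, 12:00–12:30, 13:45–14:45, 16:15–18:00.
Anders free within 10:00–18:00: 10:30–12:30, 13:45–15:00, 15:30–16:45.
Jun ∩ Farrukh: 14:45–15:00, 15:15–15:30.
Jun ∩ Farrukh ∩ Dana: (none).
Jun ∩ Farrukh ∩ Dana ∩ Zara: (none).
Jun ∩ Farrukh ∩ Dana ∩ Zara ∩ Anders: (none).
Jun ∩ Farrukh ∩ Dana ∩ Zara ∩ Anders ∩ Ximena: (none).
Restricted to 11:45–17:30: (none).
Windows ≥ 60 min: (none).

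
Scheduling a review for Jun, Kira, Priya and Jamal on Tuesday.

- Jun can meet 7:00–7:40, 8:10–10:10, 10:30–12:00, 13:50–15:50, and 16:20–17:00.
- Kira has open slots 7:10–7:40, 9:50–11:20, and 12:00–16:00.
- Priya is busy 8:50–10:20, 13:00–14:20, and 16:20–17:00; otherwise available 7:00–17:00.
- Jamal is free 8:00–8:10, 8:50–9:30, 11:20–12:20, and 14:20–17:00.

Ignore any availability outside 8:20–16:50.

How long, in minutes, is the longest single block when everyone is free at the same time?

90 minutes

Priya free within 07:00–17:00: 07:00–08:50, 10:20–13:00, 14:20–16:20.
Jun ∩ Kira: 07:10–07:40, 09:50–10:10, 10:30–11:20, 13:50–15:50.
Jun ∩ Kira ∩ Priya: 07:10–07:40, 10:30–11:20, 14:20–15:50.
Jun ∩ Kira ∩ Priya ∩ Jamal: 14:20–15:50.
Restricted to 08:20–16:50: 14:20–15:50.
Single common window of 90 minutes.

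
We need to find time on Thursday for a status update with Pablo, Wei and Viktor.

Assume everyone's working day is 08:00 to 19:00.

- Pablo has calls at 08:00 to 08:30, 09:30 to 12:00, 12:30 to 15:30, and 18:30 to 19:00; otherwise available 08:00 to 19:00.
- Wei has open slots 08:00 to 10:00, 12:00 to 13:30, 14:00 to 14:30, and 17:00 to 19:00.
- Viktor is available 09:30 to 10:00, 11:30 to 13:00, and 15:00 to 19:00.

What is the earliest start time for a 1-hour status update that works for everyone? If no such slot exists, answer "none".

Pablo free within 08:00–19:00: 08:30–09:30, 12:00–12:30, 15:30–18:30.
Pablo ∩ Wei: 08:30–09:30, 12:00–12:30, 17:00–18:30.
Pablo ∩ Wei ∩ Viktor: 12:00–12:30, 17:00–18:30.
Windows ≥ 60 min: 17:00–18:30.
Earliest such window starts at 17:00.

17:00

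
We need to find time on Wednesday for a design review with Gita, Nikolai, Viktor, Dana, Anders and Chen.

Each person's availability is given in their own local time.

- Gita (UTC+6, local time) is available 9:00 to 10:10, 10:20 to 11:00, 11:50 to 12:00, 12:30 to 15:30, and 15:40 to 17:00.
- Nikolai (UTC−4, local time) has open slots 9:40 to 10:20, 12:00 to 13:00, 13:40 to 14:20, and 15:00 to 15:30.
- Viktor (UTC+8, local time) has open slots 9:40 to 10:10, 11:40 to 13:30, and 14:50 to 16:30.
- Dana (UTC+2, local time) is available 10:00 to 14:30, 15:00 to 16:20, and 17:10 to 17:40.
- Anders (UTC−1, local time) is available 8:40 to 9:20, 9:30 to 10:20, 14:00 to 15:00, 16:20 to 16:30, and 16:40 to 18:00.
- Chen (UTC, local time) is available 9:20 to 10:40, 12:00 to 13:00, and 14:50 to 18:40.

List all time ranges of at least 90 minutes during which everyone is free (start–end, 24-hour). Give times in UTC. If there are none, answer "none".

none

Gita → UTC: 03:00–04:10, 04:20–05:00, 05:50–06:00, 06:30–09:30, 09:40–11:00.
Nikolai → UTC: 13:40–14:20, 16:00–17:00, 17:40–18:20, 19:00–19:30.
Viktor → UTC: 01:40–02:10, 03:40–05:30, 06:50–08:30.
Dana → UTC: 08:00–12:30, 13:00–14:20, 15:10–15:40.
Anders → UTC: 09:40–10:20, 10:30–11:20, 15:00–16:00, 17:20–17:30, 17:40–19:00.
Chen → UTC: 09:20–10:40, 12:00–13:00, 14:50–18:40.
Gita ∩ Nikolai: (none).
Gita ∩ Nikolai ∩ Viktor: (none).
Gita ∩ Nikolai ∩ Viktor ∩ Dana: (none).
Gita ∩ Nikolai ∩ Viktor ∩ Dana ∩ Anders: (none).
Gita ∩ Nikolai ∩ Viktor ∩ Dana ∩ Anders ∩ Chen: (none).
Windows ≥ 90 min: (none).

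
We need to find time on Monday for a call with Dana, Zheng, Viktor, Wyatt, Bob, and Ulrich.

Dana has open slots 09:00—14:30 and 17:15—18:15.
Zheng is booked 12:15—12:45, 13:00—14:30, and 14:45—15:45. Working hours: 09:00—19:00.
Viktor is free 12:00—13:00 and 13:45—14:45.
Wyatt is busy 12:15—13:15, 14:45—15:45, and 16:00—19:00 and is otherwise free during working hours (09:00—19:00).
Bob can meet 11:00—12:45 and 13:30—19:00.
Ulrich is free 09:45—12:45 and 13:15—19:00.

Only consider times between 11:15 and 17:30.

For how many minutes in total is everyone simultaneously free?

Zheng free within 09:00–19:00: 09:00–12:15, 12:45–13:00, 14:30–14:45, 15:45–19:00.
Wyatt free within 09:00–19:00: 09:00–12:15, 13:15–14:45, 15:45–16:00.
Dana ∩ Zheng: 09:00–12:15, 12:45–13:00, 17:15–18:15.
Dana ∩ Zheng ∩ Viktor: 12:00–12:15, 12:45–13:00.
Dana ∩ Zheng ∩ Viktor ∩ Wyatt: 12:00–12:15.
Dana ∩ Zheng ∩ Viktor ∩ Wyatt ∩ Bob: 12:00–12:15.
Dana ∩ Zheng ∩ Viktor ∩ Wyatt ∩ Bob ∩ Ulrich: 12:00–12:15.
Restricted to 11:15–17:30: 12:00–12:15.
Total common minutes: 15.

15 minutes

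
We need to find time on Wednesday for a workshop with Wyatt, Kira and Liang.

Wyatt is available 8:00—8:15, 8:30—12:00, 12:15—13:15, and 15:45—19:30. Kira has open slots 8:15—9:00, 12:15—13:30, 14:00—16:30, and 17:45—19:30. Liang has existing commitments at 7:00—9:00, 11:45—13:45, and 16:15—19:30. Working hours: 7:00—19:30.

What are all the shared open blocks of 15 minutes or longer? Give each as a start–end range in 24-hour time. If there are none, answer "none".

15:45–16:15

Liang free within 07:00–19:30: 09:00–11:45, 13:45–16:15.
Wyatt ∩ Kira: 08:30–09:00, 12:15–13:15, 15:45–16:30, 17:45–19:30.
Wyatt ∩ Kira ∩ Liang: 15:45–16:15.
Windows ≥ 15 min: 15:45–16:15.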